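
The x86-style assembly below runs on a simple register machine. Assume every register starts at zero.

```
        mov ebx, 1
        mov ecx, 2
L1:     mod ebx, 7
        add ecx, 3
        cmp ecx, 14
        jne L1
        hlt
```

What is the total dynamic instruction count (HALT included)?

mov ebx, 1 → ebx=1
mov ecx, 2 → ecx=2
mod ebx, 7 → ebx=1%7=1
add ecx, 3 → ecx=2+3=5
cmp ecx, 14  (cmp 5,14)
jne L1: taken
mod ebx, 7 → ebx=1%7=1
add ecx, 3 → ecx=5+3=8
cmp ecx, 14  (cmp 8,14)
jne L1: taken
mod ebx, 7 → ebx=1%7=1
add ecx, 3 → ecx=8+3=11
cmp ecx, 14  (cmp 11,14)
jne L1: taken
mod ebx, 7 → ebx=1%7=1
add ecx, 3 → ecx=11+3=14
cmp ecx, 14  (cmp 14,14)
jne L1: not taken
halt.
Total executed instructions: 19.

19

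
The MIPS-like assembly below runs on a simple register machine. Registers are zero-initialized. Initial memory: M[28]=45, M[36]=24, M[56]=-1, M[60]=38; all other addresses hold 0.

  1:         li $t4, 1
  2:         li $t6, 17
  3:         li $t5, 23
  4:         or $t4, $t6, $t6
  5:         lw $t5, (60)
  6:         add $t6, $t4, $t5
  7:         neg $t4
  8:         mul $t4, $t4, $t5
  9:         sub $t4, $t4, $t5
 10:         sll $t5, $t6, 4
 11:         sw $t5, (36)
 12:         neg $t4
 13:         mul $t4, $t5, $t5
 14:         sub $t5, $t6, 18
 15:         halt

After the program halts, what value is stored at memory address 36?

$t4=1
$t6=17
$t5=23
$t4=17|17=17
$t5=M[60]=38
$t6=17+38=55
$t4=-(17)=-17
$t4=(-17)*38=-646
$t4=(-646)-38=-684
$t5=55<<4=880
sw $t5, (36) → M[36]=880
$t4=-(-684)=684
$t4=880*880=774400
$t5=55-18=37
halt.

880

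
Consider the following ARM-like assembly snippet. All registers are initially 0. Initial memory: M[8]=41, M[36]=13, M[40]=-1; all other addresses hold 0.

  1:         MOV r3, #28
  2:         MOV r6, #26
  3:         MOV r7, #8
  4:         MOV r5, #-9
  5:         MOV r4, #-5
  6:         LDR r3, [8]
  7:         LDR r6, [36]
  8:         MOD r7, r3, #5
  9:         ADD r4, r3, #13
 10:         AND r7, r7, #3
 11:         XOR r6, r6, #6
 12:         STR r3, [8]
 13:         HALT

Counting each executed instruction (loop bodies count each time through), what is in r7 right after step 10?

MOV r3, #28 → r3=28
MOV r6, #26 → r6=26
MOV r7, #8 → r7=8
MOV r5, #-9 → r5=-9
MOV r4, #-5 → r4=-5
LDR r3, [8] → r3=M[8]=41
LDR r6, [36] → r6=M[36]=13
MOD r7, r3, #5 → r7=41%5=1
ADD r4, r3, #13 → r4=41+13=54
AND r7, r7, #3 → r7=1&3=1
After step 10: r7 = 1.

1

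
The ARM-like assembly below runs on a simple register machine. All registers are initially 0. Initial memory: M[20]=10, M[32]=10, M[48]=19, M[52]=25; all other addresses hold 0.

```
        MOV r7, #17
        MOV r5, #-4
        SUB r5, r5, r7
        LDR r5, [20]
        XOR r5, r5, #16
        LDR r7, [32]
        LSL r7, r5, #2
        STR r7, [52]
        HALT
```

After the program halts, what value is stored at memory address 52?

104

after MOV r7, #17: r7=17
after MOV r5, #-4: r5=-4
after SUB r5, r5, r7: r5=(-4)-17=-21
after LDR r5, [20]: r5=M[20]=10
after XOR r5, r5, #16: r5=10^16=26
after LDR r7, [32]: r7=M[32]=10
after LSL r7, r5, #2: r7=26<<2=104
STR r7, [52] → M[52]=104
halt.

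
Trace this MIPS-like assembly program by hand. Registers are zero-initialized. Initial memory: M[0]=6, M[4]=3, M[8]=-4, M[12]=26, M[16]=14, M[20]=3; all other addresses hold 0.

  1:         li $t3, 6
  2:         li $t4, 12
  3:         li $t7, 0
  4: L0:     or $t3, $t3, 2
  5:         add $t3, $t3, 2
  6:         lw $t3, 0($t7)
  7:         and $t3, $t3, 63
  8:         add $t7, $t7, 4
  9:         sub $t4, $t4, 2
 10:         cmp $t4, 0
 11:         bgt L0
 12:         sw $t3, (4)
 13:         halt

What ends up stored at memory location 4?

after li $t3, 6: $t3=6
after li $t4, 12: $t4=12
after li $t7, 0: $t7=0
after or $t3, $t3, 2: $t3=6|2=6
after add $t3, $t3, 2: $t3=6+2=8
after lw $t3, 0($t7): $t3=M[0]=6
after and $t3, $t3, 63: $t3=6&63=6
after add $t7, $t7, 4: $t7=0+4=4
after sub $t4, $t4, 2: $t4=12-2=10
cmp $t4, 0  (cmp 10,0)
bgt L0: taken
after or $t3, $t3, 2: $t3=6|2=6
after add $t3, $t3, 2: $t3=6+2=8
after lw $t3, 0($t7): $t3=M[4]=3
after and $t3, $t3, 63: $t3=3&63=3
after add $t7, $t7, 4: $t7=4+4=8
after sub $t4, $t4, 2: $t4=10-2=8
cmp $t4, 0  (cmp 8,0)
bgt L0: taken
after or $t3, $t3, 2: $t3=3|2=3
after add $t3, $t3, 2: $t3=3+2=5
after lw $t3, 0($t7): $t3=M[8]=-4
after and $t3, $t3, 63: $t3=(-4)&63=60
after add $t7, $t7, 4: $t7=8+4=12
after sub $t4, $t4, 2: $t4=8-2=6
cmp $t4, 0  (cmp 6,0)
bgt L0: taken
after or $t3, $t3, 2: $t3=60|2=62
after add $t3, $t3, 2: $t3=62+2=64
after lw $t3, 0($t7): $t3=M[12]=26
after and $t3, $t3, 63: $t3=26&63=26
after add $t7, $t7, 4: $t7=12+4=16
after sub $t4, $t4, 2: $t4=6-2=4
cmp $t4, 0  (cmp 4,0)
bgt L0: taken
after or $t3, $t3, 2: $t3=26|2=26
after add $t3, $t3, 2: $t3=26+2=28
after lw $t3, 0($t7): $t3=M[16]=14
after and $t3, $t3, 63: $t3=14&63=14
after add $t7, $t7, 4: $t7=16+4=20
after sub $t4, $t4, 2: $t4=4-2=2
cmp $t4, 0  (cmp 2,0)
bgt L0: taken
after or $t3, $t3, 2: $t3=14|2=14
after add $t3, $t3, 2: $t3=14+2=16
after lw $t3, 0($t7): $t3=M[20]=3
after and $t3, $t3, 63: $t3=3&63=3
after add $t7, $t7, 4: $t7=20+4=24
after sub $t4, $t4, 2: $t4=2-2=0
cmp $t4, 0  (cmp 0,0)
bgt L0: not taken
sw $t3, (4) → M[4]=3
halt.

3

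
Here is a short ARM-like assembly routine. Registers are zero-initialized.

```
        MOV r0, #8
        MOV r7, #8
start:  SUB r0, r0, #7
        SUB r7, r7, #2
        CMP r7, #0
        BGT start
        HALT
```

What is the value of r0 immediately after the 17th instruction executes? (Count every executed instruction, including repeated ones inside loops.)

MOV r0, #8 → r0=8
MOV r7, #8 → r7=8
SUB r0, r0, #7 → r0=8-7=1
SUB r7, r7, #2 → r7=8-2=6
CMP r7, #0  (cmp 6,0)
BGT start: taken
SUB r0, r0, #7 → r0=1-7=-6
SUB r7, r7, #2 → r7=6-2=4
CMP r7, #0  (cmp 4,0)
BGT start: taken
SUB r0, r0, #7 → r0=(-6)-7=-13
SUB r7, r7, #2 → r7=4-2=2
CMP r7, #0  (cmp 2,0)
BGT start: taken
SUB r0, r0, #7 → r0=(-13)-7=-20
SUB r7, r7, #2 → r7=2-2=0
CMP r7, #0  (cmp 0,0)
After step 17: r0 = -20.

-20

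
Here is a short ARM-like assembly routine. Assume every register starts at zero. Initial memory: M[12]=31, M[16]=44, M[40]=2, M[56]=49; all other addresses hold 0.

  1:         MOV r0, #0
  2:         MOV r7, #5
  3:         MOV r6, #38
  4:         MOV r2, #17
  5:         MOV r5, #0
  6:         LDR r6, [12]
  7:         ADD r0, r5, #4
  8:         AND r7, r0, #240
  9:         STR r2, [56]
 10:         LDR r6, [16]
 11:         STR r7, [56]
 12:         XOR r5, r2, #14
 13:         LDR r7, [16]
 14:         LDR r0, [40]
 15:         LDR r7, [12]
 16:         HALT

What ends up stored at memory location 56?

after MOV r0, #0: r0=0
after MOV r7, #5: r7=5
after MOV r6, #38: r6=38
after MOV r2, #17: r2=17
after MOV r5, #0: r5=0
after LDR r6, [12]: r6=M[12]=31
after ADD r0, r5, #4: r0=0+4=4
after AND r7, r0, #240: r7=4&240=0
STR r2, [56] → M[56]=17
after LDR r6, [16]: r6=M[16]=44
STR r7, [56] → M[56]=0
after XOR r5, r2, #14: r5=17^14=31
after LDR r7, [16]: r7=M[16]=44
after LDR r0, [40]: r0=M[40]=2
after LDR r7, [12]: r7=M[12]=31
halt.

0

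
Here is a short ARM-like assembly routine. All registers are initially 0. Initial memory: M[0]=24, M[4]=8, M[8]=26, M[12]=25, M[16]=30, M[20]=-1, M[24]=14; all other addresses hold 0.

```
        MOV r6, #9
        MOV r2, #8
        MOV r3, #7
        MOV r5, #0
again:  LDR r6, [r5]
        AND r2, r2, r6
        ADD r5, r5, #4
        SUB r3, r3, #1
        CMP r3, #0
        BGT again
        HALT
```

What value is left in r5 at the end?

MOV r6, #9 → r6=9
MOV r2, #8 → r2=8
MOV r3, #7 → r3=7
MOV r5, #0 → r5=0
LDR r6, [r5] → r6=M[0]=24
AND r2, r2, r6 → r2=8&24=8
ADD r5, r5, #4 → r5=0+4=4
SUB r3, r3, #1 → r3=7-1=6
CMP r3, #0  (cmp 6,0)
BGT again: taken
LDR r6, [r5] → r6=M[4]=8
AND r2, r2, r6 → r2=8&8=8
ADD r5, r5, #4 → r5=4+4=8
SUB r3, r3, #1 → r3=6-1=5
CMP r3, #0  (cmp 5,0)
BGT again: taken
LDR r6, [r5] → r6=M[8]=26
AND r2, r2, r6 → r2=8&26=8
ADD r5, r5, #4 → r5=8+4=12
SUB r3, r3, #1 → r3=5-1=4
CMP r3, #0  (cmp 4,0)
BGT again: taken
LDR r6, [r5] → r6=M[12]=25
AND r2, r2, r6 → r2=8&25=8
ADD r5, r5, #4 → r5=12+4=16
SUB r3, r3, #1 → r3=4-1=3
CMP r3, #0  (cmp 3,0)
BGT again: taken
LDR r6, [r5] → r6=M[16]=30
AND r2, r2, r6 → r2=8&30=8
ADD r5, r5, #4 → r5=16+4=20
SUB r3, r3, #1 → r3=3-1=2
CMP r3, #0  (cmp 2,0)
BGT again: taken
LDR r6, [r5] → r6=M[20]=-1
AND r2, r2, r6 → r2=8&(-1)=8
ADD r5, r5, #4 → r5=20+4=24
SUB r3, r3, #1 → r3=2-1=1
CMP r3, #0  (cmp 1,0)
BGT again: taken
LDR r6, [r5] → r6=M[24]=14
AND r2, r2, r6 → r2=8&14=8
ADD r5, r5, #4 → r5=24+4=28
SUB r3, r3, #1 → r3=1-1=0
CMP r3, #0  (cmp 0,0)
BGT again: not taken
halt.

28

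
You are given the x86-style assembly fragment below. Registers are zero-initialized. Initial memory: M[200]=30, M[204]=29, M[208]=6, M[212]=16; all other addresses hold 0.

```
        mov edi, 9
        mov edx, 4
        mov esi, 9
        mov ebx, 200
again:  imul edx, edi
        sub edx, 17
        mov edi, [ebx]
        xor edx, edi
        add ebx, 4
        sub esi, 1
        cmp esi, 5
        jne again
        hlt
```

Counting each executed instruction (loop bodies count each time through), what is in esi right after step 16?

8

mov edi, 9 → edi=9
mov edx, 4 → edx=4
mov esi, 9 → esi=9
mov ebx, 200 → ebx=200
imul edx, edi → edx=4*9=36
sub edx, 17 → edx=36-17=19
mov edi, [ebx] → edi=M[200]=30
xor edx, edi → edx=19^30=13
add ebx, 4 → ebx=200+4=204
sub esi, 1 → esi=9-1=8
cmp esi, 5  (cmp 8,5)
jne again: taken
imul edx, edi → edx=13*30=390
sub edx, 17 → edx=390-17=373
mov edi, [ebx] → edi=M[204]=29
xor edx, edi → edx=373^29=360
After step 16: esi = 8.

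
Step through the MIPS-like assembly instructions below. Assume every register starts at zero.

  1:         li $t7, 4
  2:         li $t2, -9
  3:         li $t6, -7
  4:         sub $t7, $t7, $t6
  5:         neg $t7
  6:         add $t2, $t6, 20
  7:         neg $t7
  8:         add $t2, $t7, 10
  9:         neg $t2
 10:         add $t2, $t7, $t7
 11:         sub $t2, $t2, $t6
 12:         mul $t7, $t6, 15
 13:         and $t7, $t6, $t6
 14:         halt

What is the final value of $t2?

$t7=4
$t2=-9
$t6=-7
$t7=4-(-7)=11
$t7=-(11)=-11
$t2=(-7)+20=13
$t7=-(-11)=11
$t2=11+10=21
$t2=-(21)=-21
$t2=11+11=22
$t2=22-(-7)=29
$t7=(-7)*15=-105
$t7=(-7)&(-7)=-7
halt.

29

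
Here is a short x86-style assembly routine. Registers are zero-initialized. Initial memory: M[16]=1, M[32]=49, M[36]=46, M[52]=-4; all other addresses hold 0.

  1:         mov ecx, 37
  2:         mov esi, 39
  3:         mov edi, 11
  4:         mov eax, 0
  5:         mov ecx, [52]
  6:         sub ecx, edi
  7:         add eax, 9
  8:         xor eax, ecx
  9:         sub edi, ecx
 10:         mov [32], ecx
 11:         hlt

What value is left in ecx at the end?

-15

ecx=37
esi=39
edi=11
eax=0
ecx=M[52]=-4
ecx=(-4)-11=-15
eax=0+9=9
eax=9^(-15)=-8
edi=11-(-15)=26
mov [32], ecx → M[32]=-15
halt.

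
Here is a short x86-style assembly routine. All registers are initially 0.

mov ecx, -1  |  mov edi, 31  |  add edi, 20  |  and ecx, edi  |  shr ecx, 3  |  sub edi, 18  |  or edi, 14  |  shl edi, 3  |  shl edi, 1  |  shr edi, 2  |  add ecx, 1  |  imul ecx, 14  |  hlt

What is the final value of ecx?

mov ecx, -1 → ecx=-1
mov edi, 31 → edi=31
add edi, 20 → edi=31+20=51
and ecx, edi → ecx=(-1)&51=51
shr ecx, 3 → ecx=51>>3=6
sub edi, 18 → edi=51-18=33
or edi, 14 → edi=33|14=47
shl edi, 3 → edi=47<<3=376
shl edi, 1 → edi=376<<1=752
shr edi, 2 → edi=752>>2=188
add ecx, 1 → ecx=6+1=7
imul ecx, 14 → ecx=7*14=98
halt.

98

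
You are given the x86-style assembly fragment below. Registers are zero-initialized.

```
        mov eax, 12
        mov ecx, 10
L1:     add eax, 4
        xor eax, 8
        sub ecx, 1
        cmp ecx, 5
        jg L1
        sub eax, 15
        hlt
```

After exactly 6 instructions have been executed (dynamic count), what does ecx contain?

mov eax, 12 → eax=12
mov ecx, 10 → ecx=10
add eax, 4 → eax=12+4=16
xor eax, 8 → eax=16^8=24
sub ecx, 1 → ecx=10-1=9
cmp ecx, 5  (cmp 9,5)
After step 6: ecx = 9.

9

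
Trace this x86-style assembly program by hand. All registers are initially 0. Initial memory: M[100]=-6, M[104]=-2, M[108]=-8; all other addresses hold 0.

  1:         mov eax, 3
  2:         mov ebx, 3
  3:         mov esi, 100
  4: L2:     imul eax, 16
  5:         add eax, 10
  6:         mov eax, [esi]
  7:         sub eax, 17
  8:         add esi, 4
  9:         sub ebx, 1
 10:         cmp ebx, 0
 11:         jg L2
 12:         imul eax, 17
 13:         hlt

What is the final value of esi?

eax=3
ebx=3
esi=100
eax=3*16=48
eax=48+10=58
eax=M[100]=-6
eax=(-6)-17=-23
esi=100+4=104
ebx=3-1=2
cmp ebx, 0  (cmp 2,0)
jg L2: taken
eax=(-23)*16=-368
eax=(-368)+10=-358
eax=M[104]=-2
eax=(-2)-17=-19
esi=104+4=108
ebx=2-1=1
cmp ebx, 0  (cmp 1,0)
jg L2: taken
eax=(-19)*16=-304
eax=(-304)+10=-294
eax=M[108]=-8
eax=(-8)-17=-25
esi=108+4=112
ebx=1-1=0
cmp ebx, 0  (cmp 0,0)
jg L2: not taken
eax=(-25)*17=-425
halt.

112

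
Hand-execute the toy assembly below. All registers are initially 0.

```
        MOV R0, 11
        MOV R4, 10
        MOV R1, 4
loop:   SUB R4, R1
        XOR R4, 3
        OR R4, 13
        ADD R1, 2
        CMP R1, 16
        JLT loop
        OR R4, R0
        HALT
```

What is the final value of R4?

-1

R0=11
R4=10
R1=4
R4=10-4=6
R4=6^3=5
R4=5|13=13
R1=4+2=6
CMP R1, 16  (cmp 6,16)
JLT loop: taken
R4=13-6=7
R4=7^3=4
R4=4|13=13
R1=6+2=8
CMP R1, 16  (cmp 8,16)
JLT loop: taken
R4=13-8=5
R4=5^3=6
R4=6|13=15
R1=8+2=10
CMP R1, 16  (cmp 10,16)
JLT loop: taken
R4=15-10=5
R4=5^3=6
R4=6|13=15
R1=10+2=12
CMP R1, 16  (cmp 12,16)
JLT loop: taken
R4=15-12=3
R4=3^3=0
R4=0|13=13
R1=12+2=14
CMP R1, 16  (cmp 14,16)
JLT loop: taken
R4=13-14=-1
R4=(-1)^3=-4
R4=(-4)|13=-3
R1=14+2=16
CMP R1, 16  (cmp 16,16)
JLT loop: not taken
R4=(-3)|11=-1
halt.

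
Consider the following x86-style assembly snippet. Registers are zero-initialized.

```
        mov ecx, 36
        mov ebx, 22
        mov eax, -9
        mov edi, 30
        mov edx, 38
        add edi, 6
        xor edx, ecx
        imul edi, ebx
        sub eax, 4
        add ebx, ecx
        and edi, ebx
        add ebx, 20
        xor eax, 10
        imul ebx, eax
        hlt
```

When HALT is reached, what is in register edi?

mov ecx, 36 → ecx=36
mov ebx, 22 → ebx=22
mov eax, -9 → eax=-9
mov edi, 30 → edi=30
mov edx, 38 → edx=38
add edi, 6 → edi=30+6=36
xor edx, ecx → edx=38^36=2
imul edi, ebx → edi=36*22=792
sub eax, 4 → eax=(-9)-4=-13
add ebx, ecx → ebx=22+36=58
and edi, ebx → edi=792&58=24
add ebx, 20 → ebx=58+20=78
xor eax, 10 → eax=(-13)^10=-7
imul ebx, eax → ebx=78*(-7)=-546
halt.

24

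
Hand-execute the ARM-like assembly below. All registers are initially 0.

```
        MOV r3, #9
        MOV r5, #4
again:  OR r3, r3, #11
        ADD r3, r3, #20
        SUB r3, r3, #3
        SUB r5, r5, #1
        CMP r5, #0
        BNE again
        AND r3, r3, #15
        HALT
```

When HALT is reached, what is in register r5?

0

after MOV r3, #9: r3=9
after MOV r5, #4: r5=4
after OR r3, r3, #11: r3=9|11=11
after ADD r3, r3, #20: r3=11+20=31
after SUB r3, r3, #3: r3=31-3=28
after SUB r5, r5, #1: r5=4-1=3
CMP r5, #0  (cmp 3,0)
BNE again: taken
after OR r3, r3, #11: r3=28|11=31
after ADD r3, r3, #20: r3=31+20=51
after SUB r3, r3, #3: r3=51-3=48
after SUB r5, r5, #1: r5=3-1=2
CMP r5, #0  (cmp 2,0)
BNE again: taken
after OR r3, r3, #11: r3=48|11=59
after ADD r3, r3, #20: r3=59+20=79
after SUB r3, r3, #3: r3=79-3=76
after SUB r5, r5, #1: r5=2-1=1
CMP r5, #0  (cmp 1,0)
BNE again: taken
after OR r3, r3, #11: r3=76|11=79
after ADD r3, r3, #20: r3=79+20=99
after SUB r3, r3, #3: r3=99-3=96
after SUB r5, r5, #1: r5=1-1=0
CMP r5, #0  (cmp 0,0)
BNE again: not taken
after AND r3, r3, #15: r3=96&15=0
halt.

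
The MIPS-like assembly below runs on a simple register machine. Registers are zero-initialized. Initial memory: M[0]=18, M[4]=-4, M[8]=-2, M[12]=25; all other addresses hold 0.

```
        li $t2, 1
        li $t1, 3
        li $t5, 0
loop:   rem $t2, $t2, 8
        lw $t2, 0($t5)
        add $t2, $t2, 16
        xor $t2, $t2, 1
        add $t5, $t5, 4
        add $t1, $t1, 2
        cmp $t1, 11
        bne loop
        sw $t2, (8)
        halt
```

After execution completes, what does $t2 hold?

40

after li $t2, 1: $t2=1
after li $t1, 3: $t1=3
after li $t5, 0: $t5=0
after rem $t2, $t2, 8: $t2=1%8=1
after lw $t2, 0($t5): $t2=M[0]=18
after add $t2, $t2, 16: $t2=18+16=34
after xor $t2, $t2, 1: $t2=34^1=35
after add $t5, $t5, 4: $t5=0+4=4
after add $t1, $t1, 2: $t1=3+2=5
cmp $t1, 11  (cmp 5,11)
bne loop: taken
after rem $t2, $t2, 8: $t2=35%8=3
after lw $t2, 0($t5): $t2=M[4]=-4
after add $t2, $t2, 16: $t2=(-4)+16=12
after xor $t2, $t2, 1: $t2=12^1=13
after add $t5, $t5, 4: $t5=4+4=8
after add $t1, $t1, 2: $t1=5+2=7
cmp $t1, 11  (cmp 7,11)
bne loop: taken
after rem $t2, $t2, 8: $t2=13%8=5
after lw $t2, 0($t5): $t2=M[8]=-2
after add $t2, $t2, 16: $t2=(-2)+16=14
after xor $t2, $t2, 1: $t2=14^1=15
after add $t5, $t5, 4: $t5=8+4=12
after add $t1, $t1, 2: $t1=7+2=9
cmp $t1, 11  (cmp 9,11)
bne loop: taken
after rem $t2, $t2, 8: $t2=15%8=7
after lw $t2, 0($t5): $t2=M[12]=25
after add $t2, $t2, 16: $t2=25+16=41
after xor $t2, $t2, 1: $t2=41^1=40
after add $t5, $t5, 4: $t5=12+4=16
after add $t1, $t1, 2: $t1=9+2=11
cmp $t1, 11  (cmp 11,11)
bne loop: not taken
sw $t2, (8) → M[8]=40
halt.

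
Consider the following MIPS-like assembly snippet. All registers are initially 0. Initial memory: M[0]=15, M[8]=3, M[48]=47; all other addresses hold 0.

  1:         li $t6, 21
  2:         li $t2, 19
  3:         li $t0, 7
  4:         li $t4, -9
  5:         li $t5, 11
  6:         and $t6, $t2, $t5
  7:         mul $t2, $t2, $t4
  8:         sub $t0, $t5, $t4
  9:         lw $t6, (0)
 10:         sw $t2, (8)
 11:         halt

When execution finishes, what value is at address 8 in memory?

-171

li $t6, 21 → $t6=21
li $t2, 19 → $t2=19
li $t0, 7 → $t0=7
li $t4, -9 → $t4=-9
li $t5, 11 → $t5=11
and $t6, $t2, $t5 → $t6=19&11=3
mul $t2, $t2, $t4 → $t2=19*(-9)=-171
sub $t0, $t5, $t4 → $t0=11-(-9)=20
lw $t6, (0) → $t6=M[0]=15
sw $t2, (8) → M[8]=-171
halt.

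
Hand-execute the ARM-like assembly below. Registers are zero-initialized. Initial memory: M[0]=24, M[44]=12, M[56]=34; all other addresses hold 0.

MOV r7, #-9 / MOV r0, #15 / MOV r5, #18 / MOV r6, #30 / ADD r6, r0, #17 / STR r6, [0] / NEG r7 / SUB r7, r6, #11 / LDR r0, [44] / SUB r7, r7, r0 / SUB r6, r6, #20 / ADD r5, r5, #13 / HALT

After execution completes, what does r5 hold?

31

r7=-9
r0=15
r5=18
r6=30
r6=15+17=32
STR r6, [0] → M[0]=32
r7=-(-9)=9
r7=32-11=21
r0=M[44]=12
r7=21-12=9
r6=32-20=12
r5=18+13=31
halt.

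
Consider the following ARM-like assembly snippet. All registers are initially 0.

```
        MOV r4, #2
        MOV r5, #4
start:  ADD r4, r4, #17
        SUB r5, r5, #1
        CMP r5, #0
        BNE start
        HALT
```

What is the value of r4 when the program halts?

70

r4=2
r5=4
r4=2+17=19
r5=4-1=3
CMP r5, #0  (cmp 3,0)
BNE start: taken
r4=19+17=36
r5=3-1=2
CMP r5, #0  (cmp 2,0)
BNE start: taken
r4=36+17=53
r5=2-1=1
CMP r5, #0  (cmp 1,0)
BNE start: taken
r4=53+17=70
r5=1-1=0
CMP r5, #0  (cmp 0,0)
BNE start: not taken
halt.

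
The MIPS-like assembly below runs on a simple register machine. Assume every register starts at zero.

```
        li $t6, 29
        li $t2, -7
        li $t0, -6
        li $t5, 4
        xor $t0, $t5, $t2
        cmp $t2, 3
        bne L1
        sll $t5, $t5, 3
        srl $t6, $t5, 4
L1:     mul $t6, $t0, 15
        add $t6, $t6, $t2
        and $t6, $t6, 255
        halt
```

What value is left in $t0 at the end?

-3

after li $t6, 29: $t6=29
after li $t2, -7: $t2=-7
after li $t0, -6: $t0=-6
after li $t5, 4: $t5=4
after xor $t0, $t5, $t2: $t0=4^(-7)=-3
cmp $t2, 3  (cmp -7,3)
bne L1: taken
after mul $t6, $t0, 15: $t6=(-3)*15=-45
after add $t6, $t6, $t2: $t6=(-45)+(-7)=-52
after and $t6, $t6, 255: $t6=(-52)&255=204
halt.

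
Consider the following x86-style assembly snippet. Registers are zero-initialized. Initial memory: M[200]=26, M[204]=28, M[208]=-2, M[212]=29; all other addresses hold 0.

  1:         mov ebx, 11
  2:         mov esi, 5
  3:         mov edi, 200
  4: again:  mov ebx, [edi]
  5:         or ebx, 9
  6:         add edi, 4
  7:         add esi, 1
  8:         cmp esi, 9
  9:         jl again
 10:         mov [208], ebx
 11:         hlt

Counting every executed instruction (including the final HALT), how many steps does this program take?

29

after mov ebx, 11: ebx=11
after mov esi, 5: esi=5
after mov edi, 200: edi=200
after mov ebx, [edi]: ebx=M[200]=26
after or ebx, 9: ebx=26|9=27
after add edi, 4: edi=200+4=204
after add esi, 1: esi=5+1=6
cmp esi, 9  (cmp 6,9)
jl again: taken
after mov ebx, [edi]: ebx=M[204]=28
after or ebx, 9: ebx=28|9=29
after add edi, 4: edi=204+4=208
after add esi, 1: esi=6+1=7
cmp esi, 9  (cmp 7,9)
jl again: taken
after mov ebx, [edi]: ebx=M[208]=-2
after or ebx, 9: ebx=(-2)|9=-1
after add edi, 4: edi=208+4=212
after add esi, 1: esi=7+1=8
cmp esi, 9  (cmp 8,9)
jl again: taken
after mov ebx, [edi]: ebx=M[212]=29
after or ebx, 9: ebx=29|9=29
after add edi, 4: edi=212+4=216
after add esi, 1: esi=8+1=9
cmp esi, 9  (cmp 9,9)
jl again: not taken
mov [208], ebx → M[208]=29
halt.
Total executed instructions: 29.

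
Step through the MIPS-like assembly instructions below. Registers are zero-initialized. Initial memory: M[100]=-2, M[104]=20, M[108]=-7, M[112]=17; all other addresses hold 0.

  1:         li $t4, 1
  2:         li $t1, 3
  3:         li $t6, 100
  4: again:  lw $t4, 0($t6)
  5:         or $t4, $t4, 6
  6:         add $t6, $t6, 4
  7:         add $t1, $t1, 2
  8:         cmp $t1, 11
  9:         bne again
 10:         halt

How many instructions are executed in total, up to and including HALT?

28

li $t4, 1 → $t4=1
li $t1, 3 → $t1=3
li $t6, 100 → $t6=100
lw $t4, 0($t6) → $t4=M[100]=-2
or $t4, $t4, 6 → $t4=(-2)|6=-2
add $t6, $t6, 4 → $t6=100+4=104
add $t1, $t1, 2 → $t1=3+2=5
cmp $t1, 11  (cmp 5,11)
bne again: taken
lw $t4, 0($t6) → $t4=M[104]=20
or $t4, $t4, 6 → $t4=20|6=22
add $t6, $t6, 4 → $t6=104+4=108
add $t1, $t1, 2 → $t1=5+2=7
cmp $t1, 11  (cmp 7,11)
bne again: taken
lw $t4, 0($t6) → $t4=M[108]=-7
or $t4, $t4, 6 → $t4=(-7)|6=-1
add $t6, $t6, 4 → $t6=108+4=112
add $t1, $t1, 2 → $t1=7+2=9
cmp $t1, 11  (cmp 9,11)
bne again: taken
lw $t4, 0($t6) → $t4=M[112]=17
or $t4, $t4, 6 → $t4=17|6=23
add $t6, $t6, 4 → $t6=112+4=116
add $t1, $t1, 2 → $t1=9+2=11
cmp $t1, 11  (cmp 11,11)
bne again: not taken
halt.
Total executed instructions: 28.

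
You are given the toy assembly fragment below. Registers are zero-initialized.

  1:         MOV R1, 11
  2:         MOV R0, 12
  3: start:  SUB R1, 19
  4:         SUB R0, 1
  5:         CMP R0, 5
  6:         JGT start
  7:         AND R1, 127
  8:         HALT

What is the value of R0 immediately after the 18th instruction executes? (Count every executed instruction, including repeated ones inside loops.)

8

R1=11
R0=12
R1=11-19=-8
R0=12-1=11
CMP R0, 5  (cmp 11,5)
JGT start: taken
R1=(-8)-19=-27
R0=11-1=10
CMP R0, 5  (cmp 10,5)
JGT start: taken
R1=(-27)-19=-46
R0=10-1=9
CMP R0, 5  (cmp 9,5)
JGT start: taken
R1=(-46)-19=-65
R0=9-1=8
CMP R0, 5  (cmp 8,5)
JGT start: taken
After step 18: R0 = 8.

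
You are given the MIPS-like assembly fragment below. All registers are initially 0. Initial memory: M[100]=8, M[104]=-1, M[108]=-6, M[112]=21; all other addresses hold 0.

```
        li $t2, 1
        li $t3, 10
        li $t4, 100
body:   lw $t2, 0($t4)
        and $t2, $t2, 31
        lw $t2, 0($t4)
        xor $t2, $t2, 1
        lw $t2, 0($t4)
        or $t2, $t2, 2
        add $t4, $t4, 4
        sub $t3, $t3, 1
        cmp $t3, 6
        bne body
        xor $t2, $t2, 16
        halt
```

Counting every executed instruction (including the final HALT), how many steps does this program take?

after li $t2, 1: $t2=1
after li $t3, 10: $t3=10
after li $t4, 100: $t4=100
after lw $t2, 0($t4): $t2=M[100]=8
after and $t2, $t2, 31: $t2=8&31=8
after lw $t2, 0($t4): $t2=M[100]=8
after xor $t2, $t2, 1: $t2=8^1=9
after lw $t2, 0($t4): $t2=M[100]=8
after or $t2, $t2, 2: $t2=8|2=10
after add $t4, $t4, 4: $t4=100+4=104
after sub $t3, $t3, 1: $t3=10-1=9
cmp $t3, 6  (cmp 9,6)
bne body: taken
after lw $t2, 0($t4): $t2=M[104]=-1
after and $t2, $t2, 31: $t2=(-1)&31=31
after lw $t2, 0($t4): $t2=M[104]=-1
after xor $t2, $t2, 1: $t2=(-1)^1=-2
after lw $t2, 0($t4): $t2=M[104]=-1
after or $t2, $t2, 2: $t2=(-1)|2=-1
after add $t4, $t4, 4: $t4=104+4=108
after sub $t3, $t3, 1: $t3=9-1=8
cmp $t3, 6  (cmp 8,6)
bne body: taken
after lw $t2, 0($t4): $t2=M[108]=-6
after and $t2, $t2, 31: $t2=(-6)&31=26
after lw $t2, 0($t4): $t2=M[108]=-6
after xor $t2, $t2, 1: $t2=(-6)^1=-5
after lw $t2, 0($t4): $t2=M[108]=-6
after or $t2, $t2, 2: $t2=(-6)|2=-6
after add $t4, $t4, 4: $t4=108+4=112
after sub $t3, $t3, 1: $t3=8-1=7
cmp $t3, 6  (cmp 7,6)
bne body: taken
after lw $t2, 0($t4): $t2=M[112]=21
after and $t2, $t2, 31: $t2=21&31=21
after lw $t2, 0($t4): $t2=M[112]=21
after xor $t2, $t2, 1: $t2=21^1=20
after lw $t2, 0($t4): $t2=M[112]=21
after or $t2, $t2, 2: $t2=21|2=23
after add $t4, $t4, 4: $t4=112+4=116
after sub $t3, $t3, 1: $t3=7-1=6
cmp $t3, 6  (cmp 6,6)
bne body: not taken
after xor $t2, $t2, 16: $t2=23^16=7
halt.
Total executed instructions: 45.

45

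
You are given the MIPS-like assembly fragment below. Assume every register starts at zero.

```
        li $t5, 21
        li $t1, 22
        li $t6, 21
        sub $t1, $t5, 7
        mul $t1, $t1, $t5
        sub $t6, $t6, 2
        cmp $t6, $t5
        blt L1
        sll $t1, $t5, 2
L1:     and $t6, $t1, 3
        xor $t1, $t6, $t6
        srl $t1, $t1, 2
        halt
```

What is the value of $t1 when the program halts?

after li $t5, 21: $t5=21
after li $t1, 22: $t1=22
after li $t6, 21: $t6=21
after sub $t1, $t5, 7: $t1=21-7=14
after mul $t1, $t1, $t5: $t1=14*21=294
after sub $t6, $t6, 2: $t6=21-2=19
cmp $t6, $t5  (cmp 19,21)
blt L1: taken
after and $t6, $t1, 3: $t6=294&3=2
after xor $t1, $t6, $t6: $t1=2^2=0
after srl $t1, $t1, 2: $t1=0>>2=0
halt.

0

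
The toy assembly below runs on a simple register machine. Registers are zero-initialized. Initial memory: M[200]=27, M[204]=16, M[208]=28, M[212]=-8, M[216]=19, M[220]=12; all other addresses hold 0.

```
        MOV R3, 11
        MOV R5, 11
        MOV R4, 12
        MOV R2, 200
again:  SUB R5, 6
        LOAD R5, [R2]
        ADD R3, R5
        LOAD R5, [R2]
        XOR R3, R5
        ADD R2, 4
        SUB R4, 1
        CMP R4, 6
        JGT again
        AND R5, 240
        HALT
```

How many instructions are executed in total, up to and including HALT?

after MOV R3, 11: R3=11
after MOV R5, 11: R5=11
after MOV R4, 12: R4=12
after MOV R2, 200: R2=200
after SUB R5, 6: R5=11-6=5
after LOAD R5, [R2]: R5=M[200]=27
after ADD R3, R5: R3=11+27=38
after LOAD R5, [R2]: R5=M[200]=27
after XOR R3, R5: R3=38^27=61
after ADD R2, 4: R2=200+4=204
after SUB R4, 1: R4=12-1=11
CMP R4, 6  (cmp 11,6)
JGT again: taken
after SUB R5, 6: R5=27-6=21
after LOAD R5, [R2]: R5=M[204]=16
after ADD R3, R5: R3=61+16=77
after LOAD R5, [R2]: R5=M[204]=16
after XOR R3, R5: R3=77^16=93
after ADD R2, 4: R2=204+4=208
after SUB R4, 1: R4=11-1=10
CMP R4, 6  (cmp 10,6)
JGT again: taken
after SUB R5, 6: R5=16-6=10
after LOAD R5, [R2]: R5=M[208]=28
after ADD R3, R5: R3=93+28=121
after LOAD R5, [R2]: R5=M[208]=28
after XOR R3, R5: R3=121^28=101
after ADD R2, 4: R2=208+4=212
after SUB R4, 1: R4=10-1=9
CMP R4, 6  (cmp 9,6)
JGT again: taken
after SUB R5, 6: R5=28-6=22
after LOAD R5, [R2]: R5=M[212]=-8
after ADD R3, R5: R3=101+(-8)=93
after LOAD R5, [R2]: R5=M[212]=-8
after XOR R3, R5: R3=93^(-8)=-91
after ADD R2, 4: R2=212+4=216
after SUB R4, 1: R4=9-1=8
CMP R4, 6  (cmp 8,6)
JGT again: taken
after SUB R5, 6: R5=(-8)-6=-14
after LOAD R5, [R2]: R5=M[216]=19
after ADD R3, R5: R3=(-91)+19=-72
after LOAD R5, [R2]: R5=M[216]=19
after XOR R3, R5: R3=(-72)^19=-85
after ADD R2, 4: R2=216+4=220
after SUB R4, 1: R4=8-1=7
CMP R4, 6  (cmp 7,6)
JGT again: taken
after SUB R5, 6: R5=19-6=13
after LOAD R5, [R2]: R5=M[220]=12
after ADD R3, R5: R3=(-85)+12=-73
after LOAD R5, [R2]: R5=M[220]=12
after XOR R3, R5: R3=(-73)^12=-69
after ADD R2, 4: R2=220+4=224
after SUB R4, 1: R4=7-1=6
CMP R4, 6  (cmp 6,6)
JGT again: not taken
after AND R5, 240: R5=12&240=0
halt.
Total executed instructions: 60.

60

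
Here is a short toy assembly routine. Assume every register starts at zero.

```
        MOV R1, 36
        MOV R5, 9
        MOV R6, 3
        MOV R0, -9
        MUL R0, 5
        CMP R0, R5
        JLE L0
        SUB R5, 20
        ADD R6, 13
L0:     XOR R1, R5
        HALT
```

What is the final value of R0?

-45

after MOV R1, 36: R1=36
after MOV R5, 9: R5=9
after MOV R6, 3: R6=3
after MOV R0, -9: R0=-9
after MUL R0, 5: R0=(-9)*5=-45
CMP R0, R5  (cmp -45,9)
JLE L0: taken
after XOR R1, R5: R1=36^9=45
halt.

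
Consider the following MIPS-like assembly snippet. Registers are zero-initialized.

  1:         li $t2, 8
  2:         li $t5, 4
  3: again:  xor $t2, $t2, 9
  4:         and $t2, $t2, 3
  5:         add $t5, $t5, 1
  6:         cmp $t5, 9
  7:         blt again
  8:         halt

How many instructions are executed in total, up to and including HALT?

28

after li $t2, 8: $t2=8
after li $t5, 4: $t5=4
after xor $t2, $t2, 9: $t2=8^9=1
after and $t2, $t2, 3: $t2=1&3=1
after add $t5, $t5, 1: $t5=4+1=5
cmp $t5, 9  (cmp 5,9)
blt again: taken
after xor $t2, $t2, 9: $t2=1^9=8
after and $t2, $t2, 3: $t2=8&3=0
after add $t5, $t5, 1: $t5=5+1=6
cmp $t5, 9  (cmp 6,9)
blt again: taken
after xor $t2, $t2, 9: $t2=0^9=9
after and $t2, $t2, 3: $t2=9&3=1
after add $t5, $t5, 1: $t5=6+1=7
cmp $t5, 9  (cmp 7,9)
blt again: taken
after xor $t2, $t2, 9: $t2=1^9=8
after and $t2, $t2, 3: $t2=8&3=0
after add $t5, $t5, 1: $t5=7+1=8
cmp $t5, 9  (cmp 8,9)
blt again: taken
after xor $t2, $t2, 9: $t2=0^9=9
after and $t2, $t2, 3: $t2=9&3=1
after add $t5, $t5, 1: $t5=8+1=9
cmp $t5, 9  (cmp 9,9)
blt again: not taken
halt.
Total executed instructions: 28.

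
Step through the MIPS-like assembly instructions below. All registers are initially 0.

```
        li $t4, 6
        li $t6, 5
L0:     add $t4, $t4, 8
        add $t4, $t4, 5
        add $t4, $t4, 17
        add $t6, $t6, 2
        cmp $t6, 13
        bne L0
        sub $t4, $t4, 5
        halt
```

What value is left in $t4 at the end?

121

$t4=6
$t6=5
$t4=6+8=14
$t4=14+5=19
$t4=19+17=36
$t6=5+2=7
cmp $t6, 13  (cmp 7,13)
bne L0: taken
$t4=36+8=44
$t4=44+5=49
$t4=49+17=66
$t6=7+2=9
cmp $t6, 13  (cmp 9,13)
bne L0: taken
$t4=66+8=74
$t4=74+5=79
$t4=79+17=96
$t6=9+2=11
cmp $t6, 13  (cmp 11,13)
bne L0: taken
$t4=96+8=104
$t4=104+5=109
$t4=109+17=126
$t6=11+2=13
cmp $t6, 13  (cmp 13,13)
bne L0: not taken
$t4=126-5=121
halt.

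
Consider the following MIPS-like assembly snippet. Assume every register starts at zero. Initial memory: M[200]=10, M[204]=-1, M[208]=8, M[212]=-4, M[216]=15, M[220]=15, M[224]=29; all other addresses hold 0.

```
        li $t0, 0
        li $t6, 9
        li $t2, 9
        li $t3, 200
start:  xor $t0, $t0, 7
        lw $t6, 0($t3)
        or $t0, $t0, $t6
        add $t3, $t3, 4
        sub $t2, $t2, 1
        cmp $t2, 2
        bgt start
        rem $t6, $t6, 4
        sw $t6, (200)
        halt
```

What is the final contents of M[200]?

$t0=0
$t6=9
$t2=9
$t3=200
$t0=0^7=7
$t6=M[200]=10
$t0=7|10=15
$t3=200+4=204
$t2=9-1=8
cmp $t2, 2  (cmp 8,2)
bgt start: taken
$t0=15^7=8
$t6=M[204]=-1
$t0=8|(-1)=-1
$t3=204+4=208
$t2=8-1=7
cmp $t2, 2  (cmp 7,2)
bgt start: taken
$t0=(-1)^7=-8
$t6=M[208]=8
$t0=(-8)|8=-8
$t3=208+4=212
$t2=7-1=6
cmp $t2, 2  (cmp 6,2)
bgt start: taken
$t0=(-8)^7=-1
$t6=M[212]=-4
$t0=(-1)|(-4)=-1
$t3=212+4=216
$t2=6-1=5
cmp $t2, 2  (cmp 5,2)
bgt start: taken
$t0=(-1)^7=-8
$t6=M[216]=15
$t0=(-8)|15=-1
$t3=216+4=220
$t2=5-1=4
cmp $t2, 2  (cmp 4,2)
bgt start: taken
$t0=(-1)^7=-8
$t6=M[220]=15
$t0=(-8)|15=-1
$t3=220+4=224
$t2=4-1=3
cmp $t2, 2  (cmp 3,2)
bgt start: taken
$t0=(-1)^7=-8
$t6=M[224]=29
$t0=(-8)|29=-3
$t3=224+4=228
$t2=3-1=2
cmp $t2, 2  (cmp 2,2)
bgt start: not taken
$t6=29%4=1
sw $t6, (200) → M[200]=1
halt.

1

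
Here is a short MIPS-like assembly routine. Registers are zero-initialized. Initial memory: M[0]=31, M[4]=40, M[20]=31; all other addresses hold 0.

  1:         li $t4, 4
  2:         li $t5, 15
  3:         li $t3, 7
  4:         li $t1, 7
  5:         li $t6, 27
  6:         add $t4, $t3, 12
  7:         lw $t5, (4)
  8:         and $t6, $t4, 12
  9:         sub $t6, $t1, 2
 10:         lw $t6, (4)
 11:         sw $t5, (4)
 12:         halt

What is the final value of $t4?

19

li $t4, 4 → $t4=4
li $t5, 15 → $t5=15
li $t3, 7 → $t3=7
li $t1, 7 → $t1=7
li $t6, 27 → $t6=27
add $t4, $t3, 12 → $t4=7+12=19
lw $t5, (4) → $t5=M[4]=40
and $t6, $t4, 12 → $t6=19&12=0
sub $t6, $t1, 2 → $t6=7-2=5
lw $t6, (4) → $t6=M[4]=40
sw $t5, (4) → M[4]=40
halt.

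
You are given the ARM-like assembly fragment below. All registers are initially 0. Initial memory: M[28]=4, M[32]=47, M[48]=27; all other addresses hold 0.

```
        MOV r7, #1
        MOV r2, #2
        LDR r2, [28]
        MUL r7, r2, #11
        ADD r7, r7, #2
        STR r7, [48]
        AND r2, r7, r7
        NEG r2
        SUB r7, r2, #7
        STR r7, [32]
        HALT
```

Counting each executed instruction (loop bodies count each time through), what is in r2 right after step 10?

MOV r7, #1 → r7=1
MOV r2, #2 → r2=2
LDR r2, [28] → r2=M[28]=4
MUL r7, r2, #11 → r7=4*11=44
ADD r7, r7, #2 → r7=44+2=46
STR r7, [48] → M[48]=46
AND r2, r7, r7 → r2=46&46=46
NEG r2 → r2=-(46)=-46
SUB r7, r2, #7 → r7=(-46)-7=-53
STR r7, [32] → M[32]=-53
After step 10: r2 = -46.

-46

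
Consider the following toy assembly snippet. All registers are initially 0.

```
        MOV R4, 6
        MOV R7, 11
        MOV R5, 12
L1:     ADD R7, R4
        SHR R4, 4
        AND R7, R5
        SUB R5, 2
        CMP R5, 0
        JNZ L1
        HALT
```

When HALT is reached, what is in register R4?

0

R4=6
R7=11
R5=12
R7=11+6=17
R4=6>>4=0
R7=17&12=0
R5=12-2=10
CMP R5, 0  (cmp 10,0)
JNZ L1: taken
R7=0+0=0
R4=0>>4=0
R7=0&10=0
R5=10-2=8
CMP R5, 0  (cmp 8,0)
JNZ L1: taken
R7=0+0=0
R4=0>>4=0
R7=0&8=0
R5=8-2=6
CMP R5, 0  (cmp 6,0)
JNZ L1: taken
R7=0+0=0
R4=0>>4=0
R7=0&6=0
R5=6-2=4
CMP R5, 0  (cmp 4,0)
JNZ L1: taken
R7=0+0=0
R4=0>>4=0
R7=0&4=0
R5=4-2=2
CMP R5, 0  (cmp 2,0)
JNZ L1: taken
R7=0+0=0
R4=0>>4=0
R7=0&2=0
R5=2-2=0
CMP R5, 0  (cmp 0,0)
JNZ L1: not taken
halt.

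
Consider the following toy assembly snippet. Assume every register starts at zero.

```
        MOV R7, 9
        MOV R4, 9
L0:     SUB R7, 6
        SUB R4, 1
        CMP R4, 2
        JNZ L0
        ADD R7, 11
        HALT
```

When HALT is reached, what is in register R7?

MOV R7, 9 → R7=9
MOV R4, 9 → R4=9
SUB R7, 6 → R7=9-6=3
SUB R4, 1 → R4=9-1=8
CMP R4, 2  (cmp 8,2)
JNZ L0: taken
SUB R7, 6 → R7=3-6=-3
SUB R4, 1 → R4=8-1=7
CMP R4, 2  (cmp 7,2)
JNZ L0: taken
SUB R7, 6 → R7=(-3)-6=-9
SUB R4, 1 → R4=7-1=6
CMP R4, 2  (cmp 6,2)
JNZ L0: taken
SUB R7, 6 → R7=(-9)-6=-15
SUB R4, 1 → R4=6-1=5
CMP R4, 2  (cmp 5,2)
JNZ L0: taken
SUB R7, 6 → R7=(-15)-6=-21
SUB R4, 1 → R4=5-1=4
CMP R4, 2  (cmp 4,2)
JNZ L0: taken
SUB R7, 6 → R7=(-21)-6=-27
SUB R4, 1 → R4=4-1=3
CMP R4, 2  (cmp 3,2)
JNZ L0: taken
SUB R7, 6 → R7=(-27)-6=-33
SUB R4, 1 → R4=3-1=2
CMP R4, 2  (cmp 2,2)
JNZ L0: not taken
ADD R7, 11 → R7=(-33)+11=-22
halt.

-22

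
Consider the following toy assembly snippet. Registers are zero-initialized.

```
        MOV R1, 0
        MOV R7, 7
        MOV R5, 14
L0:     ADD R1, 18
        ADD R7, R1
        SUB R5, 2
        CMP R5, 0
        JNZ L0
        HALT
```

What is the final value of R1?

R1=0
R7=7
R5=14
R1=0+18=18
R7=7+18=25
R5=14-2=12
CMP R5, 0  (cmp 12,0)
JNZ L0: taken
R1=18+18=36
R7=25+36=61
R5=12-2=10
CMP R5, 0  (cmp 10,0)
JNZ L0: taken
R1=36+18=54
R7=61+54=115
R5=10-2=8
CMP R5, 0  (cmp 8,0)
JNZ L0: taken
R1=54+18=72
R7=115+72=187
R5=8-2=6
CMP R5, 0  (cmp 6,0)
JNZ L0: taken
R1=72+18=90
R7=187+90=277
R5=6-2=4
CMP R5, 0  (cmp 4,0)
JNZ L0: taken
R1=90+18=108
R7=277+108=385
R5=4-2=2
CMP R5, 0  (cmp 2,0)
JNZ L0: taken
R1=108+18=126
R7=385+126=511
R5=2-2=0
CMP R5, 0  (cmp 0,0)
JNZ L0: not taken
halt.

126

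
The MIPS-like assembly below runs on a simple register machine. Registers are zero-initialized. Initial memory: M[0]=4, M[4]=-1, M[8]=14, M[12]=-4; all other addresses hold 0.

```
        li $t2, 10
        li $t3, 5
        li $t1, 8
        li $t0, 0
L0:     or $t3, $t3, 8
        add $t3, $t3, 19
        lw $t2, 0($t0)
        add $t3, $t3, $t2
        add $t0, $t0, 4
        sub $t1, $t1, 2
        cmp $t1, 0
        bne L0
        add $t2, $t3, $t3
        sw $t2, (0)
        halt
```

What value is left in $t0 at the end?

16

$t2=10
$t3=5
$t1=8
$t0=0
$t3=5|8=13
$t3=13+19=32
$t2=M[0]=4
$t3=32+4=36
$t0=0+4=4
$t1=8-2=6
cmp $t1, 0  (cmp 6,0)
bne L0: taken
$t3=36|8=44
$t3=44+19=63
$t2=M[4]=-1
$t3=63+(-1)=62
$t0=4+4=8
$t1=6-2=4
cmp $t1, 0  (cmp 4,0)
bne L0: taken
$t3=62|8=62
$t3=62+19=81
$t2=M[8]=14
$t3=81+14=95
$t0=8+4=12
$t1=4-2=2
cmp $t1, 0  (cmp 2,0)
bne L0: taken
$t3=95|8=95
$t3=95+19=114
$t2=M[12]=-4
$t3=114+(-4)=110
$t0=12+4=16
$t1=2-2=0
cmp $t1, 0  (cmp 0,0)
bne L0: not taken
$t2=110+110=220
sw $t2, (0) → M[0]=220
halt.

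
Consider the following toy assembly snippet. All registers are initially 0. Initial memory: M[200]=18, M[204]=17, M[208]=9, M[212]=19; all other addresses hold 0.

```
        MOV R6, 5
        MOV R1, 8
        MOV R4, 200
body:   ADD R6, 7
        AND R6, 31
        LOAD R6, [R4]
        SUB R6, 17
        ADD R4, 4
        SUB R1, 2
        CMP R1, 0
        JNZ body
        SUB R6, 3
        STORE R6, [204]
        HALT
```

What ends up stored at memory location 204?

-1

MOV R6, 5 → R6=5
MOV R1, 8 → R1=8
MOV R4, 200 → R4=200
ADD R6, 7 → R6=5+7=12
AND R6, 31 → R6=12&31=12
LOAD R6, [R4] → R6=M[200]=18
SUB R6, 17 → R6=18-17=1
ADD R4, 4 → R4=200+4=204
SUB R1, 2 → R1=8-2=6
CMP R1, 0  (cmp 6,0)
JNZ body: taken
ADD R6, 7 → R6=1+7=8
AND R6, 31 → R6=8&31=8
LOAD R6, [R4] → R6=M[204]=17
SUB R6, 17 → R6=17-17=0
ADD R4, 4 → R4=204+4=208
SUB R1, 2 → R1=6-2=4
CMP R1, 0  (cmp 4,0)
JNZ body: taken
ADD R6, 7 → R6=0+7=7
AND R6, 31 → R6=7&31=7
LOAD R6, [R4] → R6=M[208]=9
SUB R6, 17 → R6=9-17=-8
ADD R4, 4 → R4=208+4=212
SUB R1, 2 → R1=4-2=2
CMP R1, 0  (cmp 2,0)
JNZ body: taken
ADD R6, 7 → R6=(-8)+7=-1
AND R6, 31 → R6=(-1)&31=31
LOAD R6, [R4] → R6=M[212]=19
SUB R6, 17 → R6=19-17=2
ADD R4, 4 → R4=212+4=216
SUB R1, 2 → R1=2-2=0
CMP R1, 0  (cmp 0,0)
JNZ body: not taken
SUB R6, 3 → R6=2-3=-1
STORE R6, [204] → M[204]=-1
halt.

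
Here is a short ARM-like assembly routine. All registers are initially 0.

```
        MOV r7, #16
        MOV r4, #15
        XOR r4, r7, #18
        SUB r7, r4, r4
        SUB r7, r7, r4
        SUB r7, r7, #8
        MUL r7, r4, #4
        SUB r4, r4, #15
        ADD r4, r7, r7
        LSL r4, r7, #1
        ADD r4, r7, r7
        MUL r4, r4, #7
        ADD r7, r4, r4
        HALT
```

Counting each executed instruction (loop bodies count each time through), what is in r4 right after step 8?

MOV r7, #16 → r7=16
MOV r4, #15 → r4=15
XOR r4, r7, #18 → r4=16^18=2
SUB r7, r4, r4 → r7=2-2=0
SUB r7, r7, r4 → r7=0-2=-2
SUB r7, r7, #8 → r7=(-2)-8=-10
MUL r7, r4, #4 → r7=2*4=8
SUB r4, r4, #15 → r4=2-15=-13
After step 8: r4 = -13.

-13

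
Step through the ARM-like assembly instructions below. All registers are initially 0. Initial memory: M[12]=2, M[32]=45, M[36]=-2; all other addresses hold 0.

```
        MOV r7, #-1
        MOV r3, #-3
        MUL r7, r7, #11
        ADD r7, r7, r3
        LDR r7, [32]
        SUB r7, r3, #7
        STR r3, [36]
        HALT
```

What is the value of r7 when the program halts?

after MOV r7, #-1: r7=-1
after MOV r3, #-3: r3=-3
after MUL r7, r7, #11: r7=(-1)*11=-11
after ADD r7, r7, r3: r7=(-11)+(-3)=-14
after LDR r7, [32]: r7=M[32]=45
after SUB r7, r3, #7: r7=(-3)-7=-10
STR r3, [36] → M[36]=-3
halt.

-10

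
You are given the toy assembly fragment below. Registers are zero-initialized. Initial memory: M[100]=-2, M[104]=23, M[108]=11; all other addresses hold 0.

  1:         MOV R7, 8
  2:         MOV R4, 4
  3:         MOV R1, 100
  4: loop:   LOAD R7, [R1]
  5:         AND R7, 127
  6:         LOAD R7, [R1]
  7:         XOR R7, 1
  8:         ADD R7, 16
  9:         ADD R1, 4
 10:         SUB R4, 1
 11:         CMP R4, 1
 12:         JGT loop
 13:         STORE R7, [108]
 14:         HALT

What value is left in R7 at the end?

26

MOV R7, 8 → R7=8
MOV R4, 4 → R4=4
MOV R1, 100 → R1=100
LOAD R7, [R1] → R7=M[100]=-2
AND R7, 127 → R7=(-2)&127=126
LOAD R7, [R1] → R7=M[100]=-2
XOR R7, 1 → R7=(-2)^1=-1
ADD R7, 16 → R7=(-1)+16=15
ADD R1, 4 → R1=100+4=104
SUB R4, 1 → R4=4-1=3
CMP R4, 1  (cmp 3,1)
JGT loop: taken
LOAD R7, [R1] → R7=M[104]=23
AND R7, 127 → R7=23&127=23
LOAD R7, [R1] → R7=M[104]=23
XOR R7, 1 → R7=23^1=22
ADD R7, 16 → R7=22+16=38
ADD R1, 4 → R1=104+4=108
SUB R4, 1 → R4=3-1=2
CMP R4, 1  (cmp 2,1)
JGT loop: taken
LOAD R7, [R1] → R7=M[108]=11
AND R7, 127 → R7=11&127=11
LOAD R7, [R1] → R7=M[108]=11
XOR R7, 1 → R7=11^1=10
ADD R7, 16 → R7=10+16=26
ADD R1, 4 → R1=108+4=112
SUB R4, 1 → R4=2-1=1
CMP R4, 1  (cmp 1,1)
JGT loop: not taken
STORE R7, [108] → M[108]=26
halt.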